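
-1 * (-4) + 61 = 65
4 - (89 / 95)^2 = 28179 / 9025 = 3.12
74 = 74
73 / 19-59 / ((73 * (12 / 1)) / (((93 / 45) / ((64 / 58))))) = 29687261 / 7989120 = 3.72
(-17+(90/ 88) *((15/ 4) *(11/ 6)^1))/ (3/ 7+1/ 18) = -20097/ 976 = -20.59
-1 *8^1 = -8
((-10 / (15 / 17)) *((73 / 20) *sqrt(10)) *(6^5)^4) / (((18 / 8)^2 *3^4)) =-1844146776047616 *sqrt(10) / 5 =-1166340830393383.08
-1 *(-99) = 99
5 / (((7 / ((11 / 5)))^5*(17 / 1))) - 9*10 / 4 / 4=-8034558467 / 1428595000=-5.62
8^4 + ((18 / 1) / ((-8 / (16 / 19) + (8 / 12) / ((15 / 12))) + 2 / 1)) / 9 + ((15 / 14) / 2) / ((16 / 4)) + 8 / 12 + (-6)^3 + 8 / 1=273066973 / 70224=3888.51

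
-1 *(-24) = 24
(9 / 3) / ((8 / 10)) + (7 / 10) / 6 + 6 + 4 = 208 / 15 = 13.87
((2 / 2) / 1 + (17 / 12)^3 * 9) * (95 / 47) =484975 / 9024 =53.74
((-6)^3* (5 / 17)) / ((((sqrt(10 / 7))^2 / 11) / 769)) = -6395004 / 17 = -376176.71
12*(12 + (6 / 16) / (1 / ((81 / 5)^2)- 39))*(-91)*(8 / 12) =-2233349391 / 255854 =-8729.00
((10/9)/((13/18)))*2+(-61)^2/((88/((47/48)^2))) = 114966037/2635776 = 43.62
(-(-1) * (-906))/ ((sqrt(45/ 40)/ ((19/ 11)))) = -11476 * sqrt(2)/ 11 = -1475.41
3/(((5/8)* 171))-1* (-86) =24518/285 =86.03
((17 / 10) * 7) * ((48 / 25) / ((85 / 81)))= 13608 / 625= 21.77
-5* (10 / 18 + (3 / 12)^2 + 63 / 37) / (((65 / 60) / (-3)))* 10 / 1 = 309125 / 962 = 321.34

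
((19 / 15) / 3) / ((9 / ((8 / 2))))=76 / 405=0.19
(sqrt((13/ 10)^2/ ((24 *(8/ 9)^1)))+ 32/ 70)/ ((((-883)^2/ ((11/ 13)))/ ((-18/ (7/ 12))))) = -38016/ 2483309465-297 *sqrt(3)/ 54578230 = -0.00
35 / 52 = 0.67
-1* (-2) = 2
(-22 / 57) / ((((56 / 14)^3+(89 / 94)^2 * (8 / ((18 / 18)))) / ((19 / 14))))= -24299 / 3301578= -0.01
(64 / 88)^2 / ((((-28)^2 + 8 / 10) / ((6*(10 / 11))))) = 1600 / 435237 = 0.00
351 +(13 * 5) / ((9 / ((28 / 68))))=54158 / 153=353.97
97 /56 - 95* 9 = -47783 /56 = -853.27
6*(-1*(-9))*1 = 54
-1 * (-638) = 638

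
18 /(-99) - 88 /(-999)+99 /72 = 112639 /87912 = 1.28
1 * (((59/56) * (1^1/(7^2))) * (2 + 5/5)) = 177/2744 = 0.06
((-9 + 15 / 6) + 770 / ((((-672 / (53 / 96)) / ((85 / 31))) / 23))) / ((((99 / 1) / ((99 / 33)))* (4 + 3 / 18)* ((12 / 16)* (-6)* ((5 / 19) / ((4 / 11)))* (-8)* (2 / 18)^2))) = -125919403 / 120032000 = -1.05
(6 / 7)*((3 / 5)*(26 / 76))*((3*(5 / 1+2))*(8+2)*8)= 5616 / 19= 295.58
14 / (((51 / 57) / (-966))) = -256956 / 17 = -15115.06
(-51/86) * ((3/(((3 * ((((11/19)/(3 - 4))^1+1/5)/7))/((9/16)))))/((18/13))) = 146965/33024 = 4.45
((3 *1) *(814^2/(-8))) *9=-4472523/2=-2236261.50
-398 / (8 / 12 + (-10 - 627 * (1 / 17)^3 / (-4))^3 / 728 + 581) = -6597144132047379456 / 9619003232766290009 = -0.69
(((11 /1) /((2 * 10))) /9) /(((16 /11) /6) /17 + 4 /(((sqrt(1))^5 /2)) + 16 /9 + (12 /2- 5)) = 2057 /363260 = 0.01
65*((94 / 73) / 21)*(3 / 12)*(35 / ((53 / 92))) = 702650 / 11607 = 60.54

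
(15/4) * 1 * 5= 75/4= 18.75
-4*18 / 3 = -24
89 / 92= 0.97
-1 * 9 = -9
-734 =-734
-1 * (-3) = 3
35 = 35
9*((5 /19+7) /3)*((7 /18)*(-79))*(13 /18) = -165347 /342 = -483.47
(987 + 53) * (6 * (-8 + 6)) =-12480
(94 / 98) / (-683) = -47 / 33467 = -0.00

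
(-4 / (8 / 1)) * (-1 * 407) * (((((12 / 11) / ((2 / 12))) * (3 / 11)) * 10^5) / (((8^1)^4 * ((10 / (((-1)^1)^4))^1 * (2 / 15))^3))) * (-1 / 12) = -28096875 / 90112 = -311.80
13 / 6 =2.17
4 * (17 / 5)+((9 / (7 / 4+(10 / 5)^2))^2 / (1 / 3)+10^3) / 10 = 302416 / 2645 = 114.33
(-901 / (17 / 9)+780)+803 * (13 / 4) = 11651 / 4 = 2912.75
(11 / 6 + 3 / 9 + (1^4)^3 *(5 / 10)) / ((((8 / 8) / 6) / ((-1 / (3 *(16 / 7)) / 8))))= -7 / 24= -0.29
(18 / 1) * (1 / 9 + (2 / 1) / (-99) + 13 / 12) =465 / 22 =21.14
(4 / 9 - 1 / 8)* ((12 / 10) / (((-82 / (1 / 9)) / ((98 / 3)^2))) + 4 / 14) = -645817 / 1394820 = -0.46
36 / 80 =9 / 20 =0.45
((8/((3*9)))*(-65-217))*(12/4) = -752/3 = -250.67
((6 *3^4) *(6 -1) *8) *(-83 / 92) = -403380 / 23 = -17538.26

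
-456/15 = -152/5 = -30.40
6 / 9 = 2 / 3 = 0.67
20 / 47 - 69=-3223 / 47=-68.57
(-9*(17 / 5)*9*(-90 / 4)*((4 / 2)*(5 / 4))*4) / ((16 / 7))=433755 / 16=27109.69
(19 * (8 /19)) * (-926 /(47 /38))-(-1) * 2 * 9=-280658 /47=-5971.45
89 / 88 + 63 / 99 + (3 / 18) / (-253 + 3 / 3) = 13697 / 8316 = 1.65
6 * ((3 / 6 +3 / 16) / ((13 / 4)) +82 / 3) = 4297 / 26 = 165.27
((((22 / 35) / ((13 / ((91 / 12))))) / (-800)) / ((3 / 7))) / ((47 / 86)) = -3311 / 1692000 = -0.00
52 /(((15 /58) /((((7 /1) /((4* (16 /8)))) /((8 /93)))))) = 81809 /40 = 2045.22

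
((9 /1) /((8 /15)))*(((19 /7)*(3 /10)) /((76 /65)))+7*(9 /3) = 14673 /448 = 32.75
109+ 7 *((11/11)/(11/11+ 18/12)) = 559/5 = 111.80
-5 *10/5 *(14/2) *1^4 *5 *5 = -1750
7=7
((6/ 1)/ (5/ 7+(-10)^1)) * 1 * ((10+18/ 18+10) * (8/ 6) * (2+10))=-14112/ 65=-217.11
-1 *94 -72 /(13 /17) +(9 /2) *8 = -1978 /13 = -152.15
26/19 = 1.37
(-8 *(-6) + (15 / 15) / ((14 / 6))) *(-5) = -1695 / 7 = -242.14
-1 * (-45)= 45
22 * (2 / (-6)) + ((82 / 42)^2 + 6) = 1093 / 441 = 2.48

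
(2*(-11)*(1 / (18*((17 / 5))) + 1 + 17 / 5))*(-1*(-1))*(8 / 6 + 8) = -2081156 / 2295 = -906.82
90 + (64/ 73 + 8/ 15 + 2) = 102284/ 1095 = 93.41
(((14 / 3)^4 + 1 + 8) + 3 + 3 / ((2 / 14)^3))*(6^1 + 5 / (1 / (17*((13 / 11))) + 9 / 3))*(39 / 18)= 8215646569 / 327564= 25081.04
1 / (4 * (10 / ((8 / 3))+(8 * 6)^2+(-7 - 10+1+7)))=1 / 9195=0.00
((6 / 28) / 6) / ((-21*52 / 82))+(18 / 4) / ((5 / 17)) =1169327 / 76440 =15.30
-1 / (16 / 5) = -5 / 16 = -0.31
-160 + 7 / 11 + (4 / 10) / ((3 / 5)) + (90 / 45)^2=-5105 / 33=-154.70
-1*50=-50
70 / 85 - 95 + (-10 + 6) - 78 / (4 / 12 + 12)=-65731 / 629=-104.50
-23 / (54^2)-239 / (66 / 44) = -464639 / 2916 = -159.34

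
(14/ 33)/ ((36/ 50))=175/ 297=0.59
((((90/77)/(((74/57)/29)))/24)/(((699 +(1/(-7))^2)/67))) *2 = 11628855/55762256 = 0.21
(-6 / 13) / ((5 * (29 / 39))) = -18 / 145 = -0.12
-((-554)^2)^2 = -94197431056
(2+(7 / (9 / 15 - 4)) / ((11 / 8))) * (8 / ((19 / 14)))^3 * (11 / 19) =132063232 / 2215457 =59.61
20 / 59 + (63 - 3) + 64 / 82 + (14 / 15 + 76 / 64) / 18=639934631 / 10450080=61.24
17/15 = 1.13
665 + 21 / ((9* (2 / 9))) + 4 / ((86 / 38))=58245 / 86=677.27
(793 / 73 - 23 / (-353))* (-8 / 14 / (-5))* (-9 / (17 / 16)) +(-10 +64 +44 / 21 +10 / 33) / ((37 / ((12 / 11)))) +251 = 16617553140149 / 68643848735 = 242.08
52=52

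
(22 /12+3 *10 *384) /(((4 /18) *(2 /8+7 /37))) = 7673541 /65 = 118054.48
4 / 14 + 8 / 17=90 / 119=0.76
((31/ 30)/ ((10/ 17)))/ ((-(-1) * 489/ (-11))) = -5797/ 146700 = -0.04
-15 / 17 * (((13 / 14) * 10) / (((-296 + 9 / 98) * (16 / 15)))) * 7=716625 / 3943864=0.18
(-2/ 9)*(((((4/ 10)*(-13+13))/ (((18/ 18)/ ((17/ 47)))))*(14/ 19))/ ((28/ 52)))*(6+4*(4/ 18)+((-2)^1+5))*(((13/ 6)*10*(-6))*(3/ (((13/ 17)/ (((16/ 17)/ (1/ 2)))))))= 0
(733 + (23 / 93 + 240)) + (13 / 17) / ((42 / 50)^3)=4756276123 / 4880547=974.54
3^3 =27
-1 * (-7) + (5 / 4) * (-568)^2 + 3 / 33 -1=4436147 / 11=403286.09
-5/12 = -0.42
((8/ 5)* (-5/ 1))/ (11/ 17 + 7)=-68/ 65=-1.05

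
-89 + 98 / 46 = -1998 / 23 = -86.87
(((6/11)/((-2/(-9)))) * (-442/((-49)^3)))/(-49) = -11934/63412811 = -0.00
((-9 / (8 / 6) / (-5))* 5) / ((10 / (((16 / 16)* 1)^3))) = 27 / 40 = 0.68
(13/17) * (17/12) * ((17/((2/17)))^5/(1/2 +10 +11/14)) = 6047450057.39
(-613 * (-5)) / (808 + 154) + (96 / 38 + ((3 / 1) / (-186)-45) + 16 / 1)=-23.30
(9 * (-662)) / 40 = -2979 / 20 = -148.95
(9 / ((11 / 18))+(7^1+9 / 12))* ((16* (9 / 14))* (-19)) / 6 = -56373 / 77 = -732.12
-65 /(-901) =65 /901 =0.07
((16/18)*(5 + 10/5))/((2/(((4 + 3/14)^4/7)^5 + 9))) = 261240348160500042878222096452650289/451996832871244819230621696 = 577969421.82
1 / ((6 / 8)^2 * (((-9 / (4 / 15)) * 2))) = -32 / 1215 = -0.03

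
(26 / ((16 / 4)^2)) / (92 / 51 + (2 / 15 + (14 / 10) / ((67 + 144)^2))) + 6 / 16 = 1.21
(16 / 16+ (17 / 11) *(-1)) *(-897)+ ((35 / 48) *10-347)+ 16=43709 / 264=165.56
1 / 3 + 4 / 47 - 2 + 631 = 88748 / 141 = 629.42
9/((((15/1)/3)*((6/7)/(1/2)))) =21/20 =1.05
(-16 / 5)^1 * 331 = -5296 / 5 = -1059.20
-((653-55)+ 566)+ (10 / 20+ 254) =-1819 / 2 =-909.50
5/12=0.42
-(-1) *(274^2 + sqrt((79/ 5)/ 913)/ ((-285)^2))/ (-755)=-75076/ 755 - sqrt(360635)/ 279948054375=-99.44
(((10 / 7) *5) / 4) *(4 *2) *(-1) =-100 / 7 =-14.29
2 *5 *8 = 80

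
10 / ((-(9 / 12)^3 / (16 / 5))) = -2048 / 27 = -75.85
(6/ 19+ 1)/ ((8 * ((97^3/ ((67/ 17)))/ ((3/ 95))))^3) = 8120601/ 1246082341704831461315071592960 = 0.00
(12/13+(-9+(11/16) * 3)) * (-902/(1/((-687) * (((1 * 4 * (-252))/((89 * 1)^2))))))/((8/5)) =122095917405/411892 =296427.02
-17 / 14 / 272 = -0.00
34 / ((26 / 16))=272 / 13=20.92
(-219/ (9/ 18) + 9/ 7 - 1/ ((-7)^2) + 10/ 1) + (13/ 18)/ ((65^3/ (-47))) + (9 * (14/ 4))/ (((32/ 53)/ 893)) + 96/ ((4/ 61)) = 47626.75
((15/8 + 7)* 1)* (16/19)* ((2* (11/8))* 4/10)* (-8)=-6248/95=-65.77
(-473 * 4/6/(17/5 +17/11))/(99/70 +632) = -910525/9045156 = -0.10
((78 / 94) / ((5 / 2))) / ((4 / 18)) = 351 / 235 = 1.49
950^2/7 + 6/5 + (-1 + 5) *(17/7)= 4512882/35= 128939.49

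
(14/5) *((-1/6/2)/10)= -7/300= -0.02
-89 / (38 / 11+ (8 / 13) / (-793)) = -10092511 / 391654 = -25.77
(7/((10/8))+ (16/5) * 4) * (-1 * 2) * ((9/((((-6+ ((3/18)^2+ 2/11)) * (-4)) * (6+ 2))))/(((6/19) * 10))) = -129789/229300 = -0.57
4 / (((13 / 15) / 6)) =360 / 13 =27.69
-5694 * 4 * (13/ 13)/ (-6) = 3796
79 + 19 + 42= 140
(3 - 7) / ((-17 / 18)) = 72 / 17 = 4.24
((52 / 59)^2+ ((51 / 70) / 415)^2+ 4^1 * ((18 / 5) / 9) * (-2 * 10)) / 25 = -91722065865919 / 73440615062500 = -1.25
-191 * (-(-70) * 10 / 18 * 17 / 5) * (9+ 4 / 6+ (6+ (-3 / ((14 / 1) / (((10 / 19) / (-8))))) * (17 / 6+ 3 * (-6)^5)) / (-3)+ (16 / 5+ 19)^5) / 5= -349300740637448873 / 12825000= -27235925195.90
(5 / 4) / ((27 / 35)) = 175 / 108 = 1.62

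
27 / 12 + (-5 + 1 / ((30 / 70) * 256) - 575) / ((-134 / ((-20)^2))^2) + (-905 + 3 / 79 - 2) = -12921660769 / 2127786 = -6072.82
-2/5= -0.40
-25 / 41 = -0.61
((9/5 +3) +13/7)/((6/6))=233/35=6.66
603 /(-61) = -603 /61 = -9.89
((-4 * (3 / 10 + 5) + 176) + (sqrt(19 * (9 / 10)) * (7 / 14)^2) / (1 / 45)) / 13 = 27 * sqrt(190) / 104 + 774 / 65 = 15.49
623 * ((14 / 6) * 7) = 30527 / 3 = 10175.67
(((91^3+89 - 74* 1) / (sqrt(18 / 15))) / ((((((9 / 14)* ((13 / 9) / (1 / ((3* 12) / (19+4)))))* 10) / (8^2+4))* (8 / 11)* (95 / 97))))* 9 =1100378364547* sqrt(30) / 148200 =40668154.66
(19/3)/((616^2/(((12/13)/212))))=19/261445184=0.00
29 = 29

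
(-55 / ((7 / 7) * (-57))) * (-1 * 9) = -165 / 19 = -8.68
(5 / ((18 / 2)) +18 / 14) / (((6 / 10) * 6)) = 290 / 567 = 0.51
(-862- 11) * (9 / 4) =-7857 / 4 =-1964.25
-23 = -23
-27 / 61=-0.44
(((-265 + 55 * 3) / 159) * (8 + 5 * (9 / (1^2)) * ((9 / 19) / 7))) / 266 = -73450 / 2812551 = -0.03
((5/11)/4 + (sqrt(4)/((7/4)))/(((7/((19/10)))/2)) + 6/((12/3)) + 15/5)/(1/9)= 507807/10780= 47.11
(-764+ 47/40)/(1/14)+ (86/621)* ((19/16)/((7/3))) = -618982633/57960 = -10679.48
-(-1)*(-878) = -878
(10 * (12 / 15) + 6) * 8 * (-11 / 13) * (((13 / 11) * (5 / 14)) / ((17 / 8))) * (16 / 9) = -5120 / 153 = -33.46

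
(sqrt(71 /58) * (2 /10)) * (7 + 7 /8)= 63 * sqrt(4118) /2320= 1.74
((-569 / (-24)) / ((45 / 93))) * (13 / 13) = 17639 / 360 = 49.00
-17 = -17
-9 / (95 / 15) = -27 / 19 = -1.42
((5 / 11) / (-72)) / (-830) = 1 / 131472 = 0.00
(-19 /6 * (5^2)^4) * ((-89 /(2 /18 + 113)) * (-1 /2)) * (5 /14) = -9908203125 /57008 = -173803.73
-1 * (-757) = 757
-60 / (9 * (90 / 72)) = -5.33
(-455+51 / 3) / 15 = -146 / 5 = -29.20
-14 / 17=-0.82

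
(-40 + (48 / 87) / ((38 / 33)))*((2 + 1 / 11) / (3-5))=250424 / 6061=41.32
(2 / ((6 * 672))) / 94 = 1 / 189504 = 0.00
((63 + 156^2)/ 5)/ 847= 5.76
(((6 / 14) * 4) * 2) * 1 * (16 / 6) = 64 / 7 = 9.14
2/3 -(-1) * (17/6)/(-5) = 1/10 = 0.10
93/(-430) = -93/430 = -0.22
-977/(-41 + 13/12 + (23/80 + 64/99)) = 7737840/308743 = 25.06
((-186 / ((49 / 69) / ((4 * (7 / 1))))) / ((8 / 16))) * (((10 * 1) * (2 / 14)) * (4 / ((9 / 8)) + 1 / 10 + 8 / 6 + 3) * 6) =-49214112 / 49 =-1004369.63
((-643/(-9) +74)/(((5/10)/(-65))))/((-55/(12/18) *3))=6188/81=76.40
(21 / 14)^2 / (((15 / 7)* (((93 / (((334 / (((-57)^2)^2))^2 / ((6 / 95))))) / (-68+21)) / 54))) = -9175481 / 20200607429661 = -0.00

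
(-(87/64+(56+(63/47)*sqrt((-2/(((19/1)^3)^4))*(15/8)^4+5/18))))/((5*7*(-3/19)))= sqrt(22664344771236577390)/37240528960+69749/6720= 10.51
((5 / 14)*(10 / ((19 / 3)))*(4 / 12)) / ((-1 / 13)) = -325 / 133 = -2.44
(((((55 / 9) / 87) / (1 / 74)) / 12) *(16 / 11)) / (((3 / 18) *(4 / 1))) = 740 / 783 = 0.95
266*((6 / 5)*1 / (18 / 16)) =4256 / 15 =283.73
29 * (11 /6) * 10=1595 /3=531.67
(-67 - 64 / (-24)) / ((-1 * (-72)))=-193 / 216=-0.89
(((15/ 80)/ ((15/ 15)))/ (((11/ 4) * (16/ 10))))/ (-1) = -15/ 352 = -0.04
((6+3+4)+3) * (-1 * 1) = -16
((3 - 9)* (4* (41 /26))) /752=-123 /2444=-0.05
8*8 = 64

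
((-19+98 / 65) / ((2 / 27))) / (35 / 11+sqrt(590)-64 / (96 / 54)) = 3714579 * sqrt(590) / 7661030+121905729 / 7661030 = 27.69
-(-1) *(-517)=-517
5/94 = 0.05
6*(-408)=-2448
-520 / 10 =-52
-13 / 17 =-0.76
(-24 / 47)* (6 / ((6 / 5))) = -120 / 47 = -2.55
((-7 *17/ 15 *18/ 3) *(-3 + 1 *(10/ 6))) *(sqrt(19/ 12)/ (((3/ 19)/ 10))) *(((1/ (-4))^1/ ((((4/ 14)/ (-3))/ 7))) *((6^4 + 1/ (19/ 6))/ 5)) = 9574502 *sqrt(57)/ 3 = 24095301.63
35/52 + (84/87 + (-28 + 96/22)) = -364899/16588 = -22.00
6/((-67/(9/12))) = -9/134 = -0.07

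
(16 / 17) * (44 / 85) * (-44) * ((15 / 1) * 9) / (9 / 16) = -1486848 / 289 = -5144.80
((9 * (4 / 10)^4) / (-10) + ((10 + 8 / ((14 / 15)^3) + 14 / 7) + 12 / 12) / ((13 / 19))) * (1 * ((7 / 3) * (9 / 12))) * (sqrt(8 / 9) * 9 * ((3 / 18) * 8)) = 929645404 * sqrt(2) / 1990625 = 660.45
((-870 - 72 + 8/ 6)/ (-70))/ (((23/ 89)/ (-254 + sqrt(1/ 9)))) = -95565619/ 7245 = -13190.56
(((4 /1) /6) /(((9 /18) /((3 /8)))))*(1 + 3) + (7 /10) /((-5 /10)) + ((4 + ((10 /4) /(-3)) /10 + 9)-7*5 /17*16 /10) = 10427 /1020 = 10.22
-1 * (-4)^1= 4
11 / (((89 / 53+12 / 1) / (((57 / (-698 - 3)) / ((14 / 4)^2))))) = -132924 / 24903025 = -0.01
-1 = -1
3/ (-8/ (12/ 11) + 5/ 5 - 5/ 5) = -9/ 22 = -0.41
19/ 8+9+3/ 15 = 463/ 40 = 11.58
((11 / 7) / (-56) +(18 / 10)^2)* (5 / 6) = 31477 / 11760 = 2.68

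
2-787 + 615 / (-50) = -7973 / 10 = -797.30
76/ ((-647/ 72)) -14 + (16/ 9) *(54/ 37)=-475498/ 23939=-19.86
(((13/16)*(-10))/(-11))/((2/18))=585/88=6.65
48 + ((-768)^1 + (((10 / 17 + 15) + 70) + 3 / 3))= -10768 / 17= -633.41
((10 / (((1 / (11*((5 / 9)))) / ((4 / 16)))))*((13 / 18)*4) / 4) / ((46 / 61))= 218075 / 14904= 14.63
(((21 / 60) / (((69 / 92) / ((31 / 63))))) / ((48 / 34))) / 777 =527 / 2517480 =0.00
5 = 5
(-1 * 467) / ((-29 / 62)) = 28954 / 29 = 998.41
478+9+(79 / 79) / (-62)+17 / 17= 30255 / 62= 487.98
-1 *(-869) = 869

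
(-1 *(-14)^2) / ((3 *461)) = -196 / 1383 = -0.14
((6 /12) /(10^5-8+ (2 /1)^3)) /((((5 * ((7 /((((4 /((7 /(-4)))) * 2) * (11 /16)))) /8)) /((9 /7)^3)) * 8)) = -8019 /8403500000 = -0.00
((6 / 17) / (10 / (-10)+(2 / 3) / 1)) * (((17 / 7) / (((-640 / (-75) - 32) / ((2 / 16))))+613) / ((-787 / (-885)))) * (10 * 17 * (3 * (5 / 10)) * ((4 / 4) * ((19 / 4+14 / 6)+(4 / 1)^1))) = -9143056116675 / 4432384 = -2062785.20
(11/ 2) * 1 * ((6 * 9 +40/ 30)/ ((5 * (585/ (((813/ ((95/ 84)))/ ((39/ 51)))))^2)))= 15192290798608/ 96661134375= 157.17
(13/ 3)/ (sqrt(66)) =13 * sqrt(66)/ 198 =0.53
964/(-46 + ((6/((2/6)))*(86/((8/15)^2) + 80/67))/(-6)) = -2066816/2050979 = -1.01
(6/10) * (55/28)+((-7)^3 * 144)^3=-3373866295640031/28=-120495224844286.82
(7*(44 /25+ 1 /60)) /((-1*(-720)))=3731 /216000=0.02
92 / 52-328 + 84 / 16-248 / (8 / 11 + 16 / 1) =-401625 / 1196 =-335.81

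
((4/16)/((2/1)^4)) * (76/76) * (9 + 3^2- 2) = 1/4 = 0.25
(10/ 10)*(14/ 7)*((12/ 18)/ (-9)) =-4/ 27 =-0.15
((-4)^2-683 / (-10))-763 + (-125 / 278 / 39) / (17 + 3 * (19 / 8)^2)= -79876181917 / 117689910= -678.70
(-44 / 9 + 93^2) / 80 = 77797 / 720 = 108.05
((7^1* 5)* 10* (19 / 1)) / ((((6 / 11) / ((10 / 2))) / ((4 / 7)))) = 104500 / 3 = 34833.33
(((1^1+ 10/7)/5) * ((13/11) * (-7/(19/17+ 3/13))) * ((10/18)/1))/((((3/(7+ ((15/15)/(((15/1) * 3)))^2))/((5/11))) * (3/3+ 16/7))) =-2423295056/4534383645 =-0.53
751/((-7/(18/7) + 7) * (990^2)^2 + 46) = 751/4109216265046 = 0.00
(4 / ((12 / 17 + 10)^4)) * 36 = 751689 / 68574961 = 0.01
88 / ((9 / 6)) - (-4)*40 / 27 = 1744 / 27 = 64.59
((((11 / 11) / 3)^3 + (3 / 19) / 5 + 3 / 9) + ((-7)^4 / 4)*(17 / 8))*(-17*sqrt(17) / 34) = -104728597*sqrt(17) / 164160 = -2630.40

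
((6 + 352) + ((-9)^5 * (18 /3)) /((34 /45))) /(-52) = 612733 /68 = 9010.78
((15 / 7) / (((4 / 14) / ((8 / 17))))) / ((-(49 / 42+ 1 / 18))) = -540 / 187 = -2.89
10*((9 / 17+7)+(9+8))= 4170 / 17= 245.29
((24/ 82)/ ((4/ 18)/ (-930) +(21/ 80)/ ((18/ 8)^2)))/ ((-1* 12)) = -155/ 328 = -0.47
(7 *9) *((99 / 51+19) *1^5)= 22428 / 17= 1319.29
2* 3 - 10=-4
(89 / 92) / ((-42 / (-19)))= 1691 / 3864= 0.44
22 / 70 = 11 / 35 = 0.31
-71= -71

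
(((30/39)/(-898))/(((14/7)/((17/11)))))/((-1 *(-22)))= -85/2825108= -0.00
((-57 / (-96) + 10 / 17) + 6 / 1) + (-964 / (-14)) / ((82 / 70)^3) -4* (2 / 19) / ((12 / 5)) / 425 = 534455617951 / 10685511840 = 50.02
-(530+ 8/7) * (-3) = 11154/7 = 1593.43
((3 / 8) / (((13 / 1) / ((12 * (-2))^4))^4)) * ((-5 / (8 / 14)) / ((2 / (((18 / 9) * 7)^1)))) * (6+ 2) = -2226420617836163330211840 / 28561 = -77953174532970250698.92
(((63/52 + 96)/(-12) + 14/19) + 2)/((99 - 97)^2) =-21199/15808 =-1.34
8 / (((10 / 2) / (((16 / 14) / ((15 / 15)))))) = 1.83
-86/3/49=-86/147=-0.59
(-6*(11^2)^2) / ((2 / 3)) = -131769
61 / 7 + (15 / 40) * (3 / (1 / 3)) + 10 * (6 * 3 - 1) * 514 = 4893957 / 56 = 87392.09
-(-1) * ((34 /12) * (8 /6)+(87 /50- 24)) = -8317 /450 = -18.48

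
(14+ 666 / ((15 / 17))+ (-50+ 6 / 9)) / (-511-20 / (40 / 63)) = -21584 / 16275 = -1.33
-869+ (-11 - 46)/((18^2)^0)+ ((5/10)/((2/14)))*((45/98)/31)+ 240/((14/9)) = -669803/868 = -771.66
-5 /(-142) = 5 /142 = 0.04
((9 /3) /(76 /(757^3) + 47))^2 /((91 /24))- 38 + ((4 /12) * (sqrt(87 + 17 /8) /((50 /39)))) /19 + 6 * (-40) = -1168457703765974571841322 /4203101511168440080291 + 13 * sqrt(1426) /3800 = -277.87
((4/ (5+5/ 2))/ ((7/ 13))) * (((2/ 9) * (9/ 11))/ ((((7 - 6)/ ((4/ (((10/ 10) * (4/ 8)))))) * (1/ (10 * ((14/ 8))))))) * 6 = 1664/ 11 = 151.27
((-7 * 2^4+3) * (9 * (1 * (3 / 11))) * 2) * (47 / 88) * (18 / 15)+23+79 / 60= -2313239 / 7260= -318.63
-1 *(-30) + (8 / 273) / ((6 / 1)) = 24574 / 819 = 30.00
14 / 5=2.80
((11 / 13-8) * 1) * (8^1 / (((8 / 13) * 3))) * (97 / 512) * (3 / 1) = -9021 / 512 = -17.62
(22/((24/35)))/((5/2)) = 77/6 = 12.83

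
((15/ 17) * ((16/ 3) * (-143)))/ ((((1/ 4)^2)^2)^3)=-191931351040/ 17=-11290079472.94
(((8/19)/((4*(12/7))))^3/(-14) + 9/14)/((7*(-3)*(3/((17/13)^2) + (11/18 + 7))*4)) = -3853396817/4715717019552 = -0.00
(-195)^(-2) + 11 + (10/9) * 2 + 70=351614/4225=83.22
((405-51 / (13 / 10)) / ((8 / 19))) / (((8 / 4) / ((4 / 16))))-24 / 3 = 83689 / 832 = 100.59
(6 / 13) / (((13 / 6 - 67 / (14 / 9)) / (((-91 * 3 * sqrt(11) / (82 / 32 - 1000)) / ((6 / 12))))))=-84672 * sqrt(11) / 13708781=-0.02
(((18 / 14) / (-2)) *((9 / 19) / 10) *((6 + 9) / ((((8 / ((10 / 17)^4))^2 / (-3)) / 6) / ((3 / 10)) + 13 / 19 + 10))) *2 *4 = 4100625000 / 915786052153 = 0.00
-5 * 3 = -15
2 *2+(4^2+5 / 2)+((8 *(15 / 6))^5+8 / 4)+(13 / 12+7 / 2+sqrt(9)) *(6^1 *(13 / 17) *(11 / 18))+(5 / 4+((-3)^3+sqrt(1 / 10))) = sqrt(10) / 10+489603062 / 153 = 3200020.33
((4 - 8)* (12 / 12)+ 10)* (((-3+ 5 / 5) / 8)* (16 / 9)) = -8 / 3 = -2.67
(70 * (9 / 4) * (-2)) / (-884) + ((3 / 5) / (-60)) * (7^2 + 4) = -1919 / 11050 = -0.17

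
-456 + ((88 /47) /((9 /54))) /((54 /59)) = -187696 /423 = -443.73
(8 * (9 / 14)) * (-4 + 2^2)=0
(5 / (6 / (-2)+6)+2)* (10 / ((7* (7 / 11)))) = 1210 / 147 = 8.23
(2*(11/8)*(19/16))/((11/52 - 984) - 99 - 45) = -2717/938320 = -0.00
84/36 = 7/3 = 2.33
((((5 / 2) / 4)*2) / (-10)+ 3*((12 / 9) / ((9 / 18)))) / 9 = 7 / 8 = 0.88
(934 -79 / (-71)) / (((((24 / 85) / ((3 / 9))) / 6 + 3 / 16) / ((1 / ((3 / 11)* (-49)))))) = -110359920 / 518371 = -212.90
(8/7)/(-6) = -4/21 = -0.19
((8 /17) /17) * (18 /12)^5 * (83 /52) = 20169 /60112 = 0.34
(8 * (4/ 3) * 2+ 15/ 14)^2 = 885481/ 1764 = 501.97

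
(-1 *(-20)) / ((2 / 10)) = 100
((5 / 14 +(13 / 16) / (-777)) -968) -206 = -14590741 / 12432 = -1173.64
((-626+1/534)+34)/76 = -316127/40584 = -7.79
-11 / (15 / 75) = -55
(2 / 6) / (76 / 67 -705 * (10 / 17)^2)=-19363 / 14104608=-0.00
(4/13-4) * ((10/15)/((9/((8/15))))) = -256/1755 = -0.15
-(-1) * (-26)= -26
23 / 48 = 0.48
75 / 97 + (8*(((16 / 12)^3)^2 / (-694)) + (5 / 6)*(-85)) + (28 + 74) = 1564264573 / 49074822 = 31.88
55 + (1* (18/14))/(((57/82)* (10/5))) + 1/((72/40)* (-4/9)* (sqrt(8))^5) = 7438/133 - 5* sqrt(2)/1024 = 55.92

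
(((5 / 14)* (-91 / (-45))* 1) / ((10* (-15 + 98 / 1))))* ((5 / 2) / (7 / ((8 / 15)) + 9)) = 13 / 132219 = 0.00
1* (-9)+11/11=-8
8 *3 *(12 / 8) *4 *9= 1296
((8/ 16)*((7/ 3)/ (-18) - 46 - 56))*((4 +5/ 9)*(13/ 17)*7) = -20576465/ 16524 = -1245.25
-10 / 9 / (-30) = 1 / 27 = 0.04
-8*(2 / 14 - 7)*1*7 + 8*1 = 392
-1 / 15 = -0.07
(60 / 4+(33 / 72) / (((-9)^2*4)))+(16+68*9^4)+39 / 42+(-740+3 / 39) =315200475929 / 707616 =445440.01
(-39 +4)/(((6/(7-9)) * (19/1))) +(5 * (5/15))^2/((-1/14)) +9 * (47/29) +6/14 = -807427/34713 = -23.26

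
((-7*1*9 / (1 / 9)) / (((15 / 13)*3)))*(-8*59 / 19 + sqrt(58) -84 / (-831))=106643628 / 26315 -819*sqrt(58) / 5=2805.12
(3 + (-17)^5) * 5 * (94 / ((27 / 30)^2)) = -66733138000 / 81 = -823865901.23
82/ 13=6.31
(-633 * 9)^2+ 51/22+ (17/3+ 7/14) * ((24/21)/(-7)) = 104962090547/3234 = 32455810.31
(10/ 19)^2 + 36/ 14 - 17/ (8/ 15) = -586801/ 20216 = -29.03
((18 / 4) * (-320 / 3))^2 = 230400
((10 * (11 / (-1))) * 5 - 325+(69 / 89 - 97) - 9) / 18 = -14540 / 267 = -54.46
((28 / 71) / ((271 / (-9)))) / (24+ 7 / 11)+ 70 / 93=364743974 / 484930923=0.75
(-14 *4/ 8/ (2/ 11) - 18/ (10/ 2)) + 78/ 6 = -291/ 10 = -29.10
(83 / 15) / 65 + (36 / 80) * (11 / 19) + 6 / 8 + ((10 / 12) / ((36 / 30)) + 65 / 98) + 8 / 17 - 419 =-77047256563 / 185175900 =-416.08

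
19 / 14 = 1.36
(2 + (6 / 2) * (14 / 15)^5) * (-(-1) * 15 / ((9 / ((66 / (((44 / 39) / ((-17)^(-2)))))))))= 6786481 / 4876875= 1.39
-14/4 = -7/2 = -3.50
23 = 23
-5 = -5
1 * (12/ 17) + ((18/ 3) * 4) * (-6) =-2436/ 17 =-143.29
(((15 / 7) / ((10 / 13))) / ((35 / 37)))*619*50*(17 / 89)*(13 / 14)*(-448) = -31584153120 / 4361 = -7242410.71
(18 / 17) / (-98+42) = -9 / 476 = -0.02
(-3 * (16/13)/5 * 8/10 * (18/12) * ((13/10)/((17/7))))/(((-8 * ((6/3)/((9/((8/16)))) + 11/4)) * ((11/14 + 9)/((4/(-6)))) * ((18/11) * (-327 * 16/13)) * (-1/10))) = -14014/653692075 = -0.00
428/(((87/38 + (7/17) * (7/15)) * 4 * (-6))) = -172805/24047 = -7.19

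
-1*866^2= -749956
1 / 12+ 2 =25 / 12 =2.08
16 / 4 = 4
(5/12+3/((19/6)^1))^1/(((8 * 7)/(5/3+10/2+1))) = 7153/38304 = 0.19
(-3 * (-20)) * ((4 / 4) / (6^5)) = 5 / 648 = 0.01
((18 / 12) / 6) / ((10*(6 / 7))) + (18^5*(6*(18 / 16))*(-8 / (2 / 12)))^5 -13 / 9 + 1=-86007768245986699029416420000000000000000000.00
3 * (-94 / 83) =-282 / 83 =-3.40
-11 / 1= -11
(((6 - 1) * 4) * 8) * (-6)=-960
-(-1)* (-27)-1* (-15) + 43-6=25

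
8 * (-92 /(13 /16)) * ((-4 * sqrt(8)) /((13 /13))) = 94208 * sqrt(2) /13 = 10248.48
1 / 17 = 0.06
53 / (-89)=-53 / 89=-0.60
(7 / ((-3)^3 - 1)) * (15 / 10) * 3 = -9 / 8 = -1.12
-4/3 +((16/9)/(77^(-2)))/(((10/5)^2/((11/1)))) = 260864/9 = 28984.89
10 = 10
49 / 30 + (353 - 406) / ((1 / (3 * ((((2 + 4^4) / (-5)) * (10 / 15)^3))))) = 72977 / 30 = 2432.57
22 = 22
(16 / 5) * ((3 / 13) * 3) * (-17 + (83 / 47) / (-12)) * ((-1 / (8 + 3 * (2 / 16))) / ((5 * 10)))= 464208 / 5117125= 0.09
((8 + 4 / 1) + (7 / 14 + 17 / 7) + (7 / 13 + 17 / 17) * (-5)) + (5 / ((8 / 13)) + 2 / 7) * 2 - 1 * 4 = 1043 / 52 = 20.06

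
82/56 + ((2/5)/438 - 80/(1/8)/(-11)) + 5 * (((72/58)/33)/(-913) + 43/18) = 1917850919093/26788899060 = 71.59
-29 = -29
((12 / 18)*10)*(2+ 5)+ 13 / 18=853 / 18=47.39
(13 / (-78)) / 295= -0.00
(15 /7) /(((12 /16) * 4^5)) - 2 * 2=-7163 /1792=-4.00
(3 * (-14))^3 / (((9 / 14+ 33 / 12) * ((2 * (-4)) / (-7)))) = -1815156 / 95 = -19106.91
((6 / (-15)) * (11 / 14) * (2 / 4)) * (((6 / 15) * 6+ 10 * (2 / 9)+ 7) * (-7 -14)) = 38.35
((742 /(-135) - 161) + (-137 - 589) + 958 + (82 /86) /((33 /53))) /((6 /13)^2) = 180852139 /574695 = 314.69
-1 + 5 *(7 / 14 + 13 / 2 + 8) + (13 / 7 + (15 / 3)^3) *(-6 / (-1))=5846 / 7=835.14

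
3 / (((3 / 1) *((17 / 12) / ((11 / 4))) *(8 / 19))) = 627 / 136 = 4.61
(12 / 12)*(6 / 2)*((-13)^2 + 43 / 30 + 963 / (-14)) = 10673 / 35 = 304.94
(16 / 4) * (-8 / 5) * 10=-64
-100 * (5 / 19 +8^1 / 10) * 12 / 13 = -24240 / 247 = -98.14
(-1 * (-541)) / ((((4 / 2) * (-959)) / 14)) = -541 / 137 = -3.95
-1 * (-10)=10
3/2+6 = 15/2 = 7.50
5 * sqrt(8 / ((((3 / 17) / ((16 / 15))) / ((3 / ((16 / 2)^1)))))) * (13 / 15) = 52 * sqrt(255) / 45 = 18.45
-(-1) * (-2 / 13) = -2 / 13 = -0.15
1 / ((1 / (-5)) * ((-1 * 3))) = 5 / 3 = 1.67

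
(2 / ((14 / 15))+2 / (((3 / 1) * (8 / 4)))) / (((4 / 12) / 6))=312 / 7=44.57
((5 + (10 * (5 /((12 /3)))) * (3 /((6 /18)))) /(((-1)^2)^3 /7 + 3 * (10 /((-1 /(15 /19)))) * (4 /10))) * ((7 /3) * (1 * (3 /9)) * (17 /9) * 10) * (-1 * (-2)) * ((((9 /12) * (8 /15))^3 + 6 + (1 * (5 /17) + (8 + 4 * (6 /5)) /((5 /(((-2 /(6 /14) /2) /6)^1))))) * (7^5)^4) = -716163383742018090972860326 /4523445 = -158322558081731532266.42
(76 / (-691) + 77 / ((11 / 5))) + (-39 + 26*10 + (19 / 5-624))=-1258691 / 3455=-364.31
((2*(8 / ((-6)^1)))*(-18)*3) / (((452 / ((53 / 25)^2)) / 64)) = 6471936 / 70625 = 91.64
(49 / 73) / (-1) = -0.67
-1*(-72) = 72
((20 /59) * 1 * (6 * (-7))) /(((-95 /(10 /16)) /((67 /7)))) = 1005 /1121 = 0.90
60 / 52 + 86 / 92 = 1249 / 598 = 2.09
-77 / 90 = -0.86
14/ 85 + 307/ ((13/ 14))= 365512/ 1105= 330.78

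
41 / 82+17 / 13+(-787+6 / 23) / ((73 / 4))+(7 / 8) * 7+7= -4920033 / 174616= -28.18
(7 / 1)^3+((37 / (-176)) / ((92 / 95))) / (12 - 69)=16661753 / 48576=343.00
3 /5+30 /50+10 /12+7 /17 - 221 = -111463 /510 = -218.55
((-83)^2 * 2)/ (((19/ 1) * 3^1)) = 13778/ 57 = 241.72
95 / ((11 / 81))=7695 / 11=699.55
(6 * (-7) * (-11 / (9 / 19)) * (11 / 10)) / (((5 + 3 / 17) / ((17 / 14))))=60401 / 240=251.67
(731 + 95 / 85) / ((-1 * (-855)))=12446 / 14535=0.86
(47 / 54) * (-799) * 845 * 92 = -1459685110 / 27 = -54062411.48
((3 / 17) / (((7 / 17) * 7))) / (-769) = -3 / 37681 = -0.00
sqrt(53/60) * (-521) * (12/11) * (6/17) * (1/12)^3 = -521 * sqrt(795)/134640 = -0.11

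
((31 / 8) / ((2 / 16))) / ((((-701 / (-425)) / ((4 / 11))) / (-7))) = -368900 / 7711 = -47.84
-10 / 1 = -10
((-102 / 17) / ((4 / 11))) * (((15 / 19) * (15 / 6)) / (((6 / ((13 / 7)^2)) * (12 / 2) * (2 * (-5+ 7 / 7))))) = 46475 / 119168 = 0.39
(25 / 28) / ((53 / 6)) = 75 / 742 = 0.10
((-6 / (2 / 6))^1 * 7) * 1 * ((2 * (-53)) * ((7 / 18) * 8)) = 41552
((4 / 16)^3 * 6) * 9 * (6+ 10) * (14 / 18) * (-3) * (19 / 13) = -46.04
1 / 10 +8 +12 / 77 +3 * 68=163437 / 770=212.26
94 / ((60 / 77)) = 3619 / 30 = 120.63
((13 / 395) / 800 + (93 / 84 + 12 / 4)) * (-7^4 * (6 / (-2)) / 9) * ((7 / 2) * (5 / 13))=21813303491 / 4929600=4424.96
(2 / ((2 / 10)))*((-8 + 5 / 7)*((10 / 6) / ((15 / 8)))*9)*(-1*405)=1652400 / 7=236057.14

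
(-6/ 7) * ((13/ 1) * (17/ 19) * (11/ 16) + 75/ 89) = -717477/ 94696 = -7.58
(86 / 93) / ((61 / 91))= 7826 / 5673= 1.38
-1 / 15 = -0.07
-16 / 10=-8 / 5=-1.60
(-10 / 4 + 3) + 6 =13 / 2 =6.50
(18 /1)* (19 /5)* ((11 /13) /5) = 3762 /325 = 11.58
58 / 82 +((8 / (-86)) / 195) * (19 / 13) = 3158029 / 4469205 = 0.71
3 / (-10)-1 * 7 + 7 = -3 / 10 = -0.30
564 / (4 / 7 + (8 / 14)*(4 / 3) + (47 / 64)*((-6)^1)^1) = -54144 / 295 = -183.54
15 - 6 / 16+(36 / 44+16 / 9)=13639 / 792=17.22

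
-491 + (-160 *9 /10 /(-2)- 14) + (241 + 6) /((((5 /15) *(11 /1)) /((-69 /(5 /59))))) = -3040426 /55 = -55280.47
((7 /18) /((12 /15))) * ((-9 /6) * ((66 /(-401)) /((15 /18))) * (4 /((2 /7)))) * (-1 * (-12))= 9702 /401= 24.19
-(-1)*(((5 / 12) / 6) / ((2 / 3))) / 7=5 / 336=0.01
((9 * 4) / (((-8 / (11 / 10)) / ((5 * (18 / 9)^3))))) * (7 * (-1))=1386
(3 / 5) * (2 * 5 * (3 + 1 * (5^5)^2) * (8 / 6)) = 78125024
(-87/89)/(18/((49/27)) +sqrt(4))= -4263/51976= -0.08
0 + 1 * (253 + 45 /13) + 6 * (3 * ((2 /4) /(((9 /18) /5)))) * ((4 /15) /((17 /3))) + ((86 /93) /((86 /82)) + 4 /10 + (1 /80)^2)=34460469833 /131539200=261.98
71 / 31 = 2.29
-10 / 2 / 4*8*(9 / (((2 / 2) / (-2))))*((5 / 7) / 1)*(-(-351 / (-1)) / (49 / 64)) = -20217600 / 343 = -58943.44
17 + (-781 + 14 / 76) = -29025 / 38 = -763.82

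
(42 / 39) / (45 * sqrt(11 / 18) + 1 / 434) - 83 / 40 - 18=-2433232484051 / 121207085480 + 19777380 * sqrt(22) / 3030177137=-20.04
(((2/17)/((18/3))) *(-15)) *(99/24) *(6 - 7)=165/136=1.21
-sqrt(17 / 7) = -sqrt(119) / 7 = -1.56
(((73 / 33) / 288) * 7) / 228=511 / 2166912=0.00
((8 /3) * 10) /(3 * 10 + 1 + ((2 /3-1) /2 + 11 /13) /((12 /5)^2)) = 299520 /349517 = 0.86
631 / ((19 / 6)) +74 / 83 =315644 / 1577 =200.15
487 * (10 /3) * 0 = 0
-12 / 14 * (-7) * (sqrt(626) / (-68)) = -3 * sqrt(626) / 34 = -2.21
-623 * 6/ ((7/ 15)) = -8010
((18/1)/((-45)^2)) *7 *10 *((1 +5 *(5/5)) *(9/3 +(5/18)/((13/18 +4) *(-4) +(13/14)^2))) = 5314792/476985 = 11.14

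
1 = 1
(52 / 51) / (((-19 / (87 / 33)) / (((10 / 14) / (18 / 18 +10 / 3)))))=-580 / 24871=-0.02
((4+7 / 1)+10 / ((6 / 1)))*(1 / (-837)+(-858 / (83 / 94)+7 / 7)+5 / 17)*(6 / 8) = -21775336783 / 2362014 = -9218.97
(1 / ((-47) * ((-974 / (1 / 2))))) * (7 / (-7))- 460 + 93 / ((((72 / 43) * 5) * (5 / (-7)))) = -6530941409 / 13733400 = -475.55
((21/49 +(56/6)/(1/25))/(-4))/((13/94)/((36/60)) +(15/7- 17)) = 4.00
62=62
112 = 112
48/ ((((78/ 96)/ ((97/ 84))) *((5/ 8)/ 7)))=49664/ 65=764.06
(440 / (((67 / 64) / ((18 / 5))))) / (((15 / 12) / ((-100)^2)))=811008000 / 67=12104597.01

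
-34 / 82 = -17 / 41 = -0.41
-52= -52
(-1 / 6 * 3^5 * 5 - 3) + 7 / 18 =-1846 / 9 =-205.11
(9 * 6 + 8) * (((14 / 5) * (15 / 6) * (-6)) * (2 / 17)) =-306.35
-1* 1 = -1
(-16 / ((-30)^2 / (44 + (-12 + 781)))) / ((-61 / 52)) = 12.32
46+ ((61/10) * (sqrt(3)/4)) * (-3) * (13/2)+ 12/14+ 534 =4066/7 - 2379 * sqrt(3)/80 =529.35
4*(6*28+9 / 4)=681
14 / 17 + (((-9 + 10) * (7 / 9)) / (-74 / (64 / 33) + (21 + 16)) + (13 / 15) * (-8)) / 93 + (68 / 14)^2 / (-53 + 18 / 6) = 174071396 / 644929425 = 0.27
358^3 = 45882712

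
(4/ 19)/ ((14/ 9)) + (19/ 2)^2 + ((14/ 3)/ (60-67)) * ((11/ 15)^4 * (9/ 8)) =404743561/ 4488750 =90.17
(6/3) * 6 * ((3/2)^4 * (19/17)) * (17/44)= 4617/176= 26.23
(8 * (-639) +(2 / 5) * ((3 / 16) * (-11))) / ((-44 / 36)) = 1840617 / 440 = 4183.22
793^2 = 628849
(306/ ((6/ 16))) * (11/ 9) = 2992/ 3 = 997.33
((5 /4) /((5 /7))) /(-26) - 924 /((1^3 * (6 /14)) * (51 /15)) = -1121239 /1768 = -634.18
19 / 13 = 1.46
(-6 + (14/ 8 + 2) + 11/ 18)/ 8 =-59/ 288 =-0.20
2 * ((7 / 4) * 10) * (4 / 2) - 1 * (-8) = 78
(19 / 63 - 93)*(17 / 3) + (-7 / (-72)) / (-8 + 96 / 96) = -794261 / 1512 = -525.30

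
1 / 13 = 0.08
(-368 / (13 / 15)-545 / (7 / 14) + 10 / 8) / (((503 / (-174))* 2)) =261.76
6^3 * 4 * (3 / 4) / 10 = 324 / 5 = 64.80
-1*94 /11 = -94 /11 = -8.55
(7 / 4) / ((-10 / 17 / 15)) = -357 / 8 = -44.62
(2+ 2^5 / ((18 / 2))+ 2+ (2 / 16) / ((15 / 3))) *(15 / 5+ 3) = 2729 / 60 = 45.48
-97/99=-0.98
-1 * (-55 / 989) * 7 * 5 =1925 / 989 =1.95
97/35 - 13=-358/35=-10.23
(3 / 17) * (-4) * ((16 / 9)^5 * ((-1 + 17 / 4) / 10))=-6815744 / 1673055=-4.07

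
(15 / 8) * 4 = 15 / 2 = 7.50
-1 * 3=-3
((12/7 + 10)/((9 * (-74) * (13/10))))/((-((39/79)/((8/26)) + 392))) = 129560/3769056837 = 0.00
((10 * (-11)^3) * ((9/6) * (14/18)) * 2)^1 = -93170/3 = -31056.67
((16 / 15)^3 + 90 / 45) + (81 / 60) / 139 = 6048601 / 1876500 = 3.22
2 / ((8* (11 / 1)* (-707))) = -1 / 31108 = -0.00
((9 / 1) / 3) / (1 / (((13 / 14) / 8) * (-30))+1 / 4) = -2340 / 29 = -80.69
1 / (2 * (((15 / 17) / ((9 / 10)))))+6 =651 / 100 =6.51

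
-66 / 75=-22 / 25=-0.88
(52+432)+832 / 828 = 100396 / 207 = 485.00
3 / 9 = 1 / 3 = 0.33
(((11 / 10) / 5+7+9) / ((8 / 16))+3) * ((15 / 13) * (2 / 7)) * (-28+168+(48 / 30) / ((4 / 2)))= 3742464 / 2275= 1645.04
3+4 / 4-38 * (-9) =346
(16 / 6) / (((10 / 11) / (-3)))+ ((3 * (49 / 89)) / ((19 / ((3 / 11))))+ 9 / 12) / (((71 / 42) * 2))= -226393561 / 26413420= -8.57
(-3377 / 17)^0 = 1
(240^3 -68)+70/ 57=787964194/ 57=13823933.23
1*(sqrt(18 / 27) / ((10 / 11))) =0.90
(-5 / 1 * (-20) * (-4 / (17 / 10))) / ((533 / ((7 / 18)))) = -14000 / 81549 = -0.17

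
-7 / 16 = -0.44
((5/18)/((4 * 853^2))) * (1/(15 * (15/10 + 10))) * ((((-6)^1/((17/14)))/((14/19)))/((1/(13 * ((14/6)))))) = -0.00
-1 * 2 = -2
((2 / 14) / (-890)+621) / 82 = 3868829 / 510860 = 7.57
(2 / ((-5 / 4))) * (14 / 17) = -1.32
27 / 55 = 0.49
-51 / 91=-0.56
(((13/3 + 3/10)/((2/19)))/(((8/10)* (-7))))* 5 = -13205/336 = -39.30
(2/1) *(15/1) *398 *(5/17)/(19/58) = 3462600/323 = 10720.12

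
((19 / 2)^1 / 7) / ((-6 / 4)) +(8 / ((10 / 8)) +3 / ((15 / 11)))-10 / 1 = -242 / 105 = -2.30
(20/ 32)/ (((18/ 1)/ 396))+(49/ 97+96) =42779/ 388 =110.26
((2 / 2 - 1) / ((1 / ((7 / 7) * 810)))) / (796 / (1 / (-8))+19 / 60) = 0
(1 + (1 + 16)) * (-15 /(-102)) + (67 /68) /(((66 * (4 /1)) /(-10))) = 23425 /8976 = 2.61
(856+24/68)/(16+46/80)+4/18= 1754474/33813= 51.89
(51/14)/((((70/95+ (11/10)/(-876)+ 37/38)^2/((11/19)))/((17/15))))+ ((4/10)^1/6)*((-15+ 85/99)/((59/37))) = 2252543613734360/9927583868204541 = 0.23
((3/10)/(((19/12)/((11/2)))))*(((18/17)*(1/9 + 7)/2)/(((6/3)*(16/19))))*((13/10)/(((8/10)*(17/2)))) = 1287/2890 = 0.45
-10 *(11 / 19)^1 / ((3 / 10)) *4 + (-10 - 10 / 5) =-5084 / 57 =-89.19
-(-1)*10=10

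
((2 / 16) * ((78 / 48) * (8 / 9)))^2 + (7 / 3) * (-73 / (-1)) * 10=8830249 / 5184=1703.37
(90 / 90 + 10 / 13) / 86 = 23 / 1118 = 0.02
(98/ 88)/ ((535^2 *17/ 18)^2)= 3969/ 260438782236875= 0.00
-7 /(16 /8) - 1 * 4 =-15 /2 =-7.50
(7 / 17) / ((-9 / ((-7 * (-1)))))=-49 / 153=-0.32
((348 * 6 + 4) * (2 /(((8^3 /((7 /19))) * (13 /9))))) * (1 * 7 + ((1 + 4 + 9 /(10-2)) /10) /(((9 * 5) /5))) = 18630829 /1264640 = 14.73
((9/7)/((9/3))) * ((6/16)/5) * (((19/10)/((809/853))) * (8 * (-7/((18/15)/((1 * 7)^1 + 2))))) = -437589/16180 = -27.05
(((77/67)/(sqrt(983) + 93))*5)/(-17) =-35805/8731574 + 385*sqrt(983)/8731574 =-0.00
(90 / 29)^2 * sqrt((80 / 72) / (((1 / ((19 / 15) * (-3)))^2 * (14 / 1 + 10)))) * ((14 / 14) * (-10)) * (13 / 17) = -222300 * sqrt(15) / 14297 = -60.22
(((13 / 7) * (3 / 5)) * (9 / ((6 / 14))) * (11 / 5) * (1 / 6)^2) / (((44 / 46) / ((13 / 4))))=3887 / 800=4.86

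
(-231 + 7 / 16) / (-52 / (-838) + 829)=-1545691 / 5558032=-0.28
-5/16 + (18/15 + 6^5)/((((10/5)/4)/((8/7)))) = 17776.14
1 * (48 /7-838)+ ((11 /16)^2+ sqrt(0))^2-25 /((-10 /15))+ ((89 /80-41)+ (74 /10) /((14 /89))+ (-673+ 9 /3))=-477188619 /327680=-1456.26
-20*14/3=-280/3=-93.33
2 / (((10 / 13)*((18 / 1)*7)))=13 / 630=0.02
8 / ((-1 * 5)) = -8 / 5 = -1.60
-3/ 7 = -0.43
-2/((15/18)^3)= -432/125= -3.46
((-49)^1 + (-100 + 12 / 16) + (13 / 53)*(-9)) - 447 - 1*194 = -791.46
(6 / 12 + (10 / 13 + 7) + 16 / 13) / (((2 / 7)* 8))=133 / 32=4.16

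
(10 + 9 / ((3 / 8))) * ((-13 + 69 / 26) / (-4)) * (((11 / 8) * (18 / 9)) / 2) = 50303 / 416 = 120.92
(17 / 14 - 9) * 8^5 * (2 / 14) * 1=-1785856 / 49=-36446.04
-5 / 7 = -0.71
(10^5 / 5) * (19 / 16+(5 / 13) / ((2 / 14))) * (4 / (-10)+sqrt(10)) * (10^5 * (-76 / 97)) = 3066600000000 / 1261- 7666500000000 * sqrt(10) / 1261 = -16793815766.60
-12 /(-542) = 6 /271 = 0.02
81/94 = 0.86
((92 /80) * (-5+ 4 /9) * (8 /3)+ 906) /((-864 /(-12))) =15053 /1215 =12.39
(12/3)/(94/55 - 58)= -55/774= -0.07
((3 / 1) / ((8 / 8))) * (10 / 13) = 30 / 13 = 2.31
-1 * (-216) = 216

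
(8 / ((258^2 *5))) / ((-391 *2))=-1 / 32533155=-0.00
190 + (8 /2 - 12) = 182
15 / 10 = 1.50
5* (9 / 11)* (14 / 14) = 45 / 11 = 4.09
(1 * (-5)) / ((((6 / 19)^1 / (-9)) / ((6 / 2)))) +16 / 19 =16277 / 38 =428.34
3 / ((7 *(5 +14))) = 3 / 133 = 0.02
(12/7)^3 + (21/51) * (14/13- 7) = 197011/75803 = 2.60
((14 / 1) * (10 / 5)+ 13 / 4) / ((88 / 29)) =3625 / 352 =10.30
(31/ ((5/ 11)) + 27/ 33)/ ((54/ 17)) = 32266/ 1485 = 21.73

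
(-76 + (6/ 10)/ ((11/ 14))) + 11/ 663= -2742889/ 36465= -75.22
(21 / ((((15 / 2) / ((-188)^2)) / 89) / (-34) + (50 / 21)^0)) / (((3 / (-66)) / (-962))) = 95067410710272 / 213901873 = 444444.03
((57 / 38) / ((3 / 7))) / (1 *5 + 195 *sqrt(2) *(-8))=-1092 *sqrt(2) / 973435-7 / 1946870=-0.00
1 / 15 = 0.07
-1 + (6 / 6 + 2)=2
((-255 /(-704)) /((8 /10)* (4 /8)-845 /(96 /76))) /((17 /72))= -2025 /882497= -0.00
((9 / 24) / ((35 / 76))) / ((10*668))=57 / 467600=0.00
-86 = -86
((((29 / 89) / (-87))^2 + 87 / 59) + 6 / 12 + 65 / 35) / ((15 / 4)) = 451261022 / 441635355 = 1.02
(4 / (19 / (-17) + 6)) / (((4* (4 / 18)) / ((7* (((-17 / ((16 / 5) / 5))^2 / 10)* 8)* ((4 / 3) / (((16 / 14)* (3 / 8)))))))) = 30092125 / 2656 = 11329.87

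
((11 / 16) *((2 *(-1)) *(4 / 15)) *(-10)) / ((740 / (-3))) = -0.01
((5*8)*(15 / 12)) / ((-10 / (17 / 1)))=-85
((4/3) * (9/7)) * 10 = 120/7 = 17.14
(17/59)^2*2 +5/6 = 20873/20886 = 1.00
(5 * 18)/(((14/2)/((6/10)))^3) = 0.06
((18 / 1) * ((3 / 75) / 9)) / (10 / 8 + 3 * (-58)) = -8 / 17275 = -0.00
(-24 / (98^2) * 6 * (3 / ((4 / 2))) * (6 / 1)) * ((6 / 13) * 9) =-0.56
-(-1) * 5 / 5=1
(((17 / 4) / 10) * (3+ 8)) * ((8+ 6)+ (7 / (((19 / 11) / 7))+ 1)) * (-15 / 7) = -57783 / 133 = -434.46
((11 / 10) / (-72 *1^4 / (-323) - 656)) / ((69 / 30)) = -323 / 442888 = -0.00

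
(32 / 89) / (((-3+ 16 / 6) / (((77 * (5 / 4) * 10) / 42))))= -2200 / 89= -24.72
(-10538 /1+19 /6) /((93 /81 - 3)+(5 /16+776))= -4551048 /334567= -13.60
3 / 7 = 0.43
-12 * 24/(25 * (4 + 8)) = -24/25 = -0.96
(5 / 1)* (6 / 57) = 10 / 19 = 0.53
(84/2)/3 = 14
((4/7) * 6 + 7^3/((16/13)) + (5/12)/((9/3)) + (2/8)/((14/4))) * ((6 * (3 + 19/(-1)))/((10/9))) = -24393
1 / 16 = 0.06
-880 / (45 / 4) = -704 / 9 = -78.22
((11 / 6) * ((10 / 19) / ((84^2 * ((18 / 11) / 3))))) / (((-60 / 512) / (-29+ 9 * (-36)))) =170852 / 226233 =0.76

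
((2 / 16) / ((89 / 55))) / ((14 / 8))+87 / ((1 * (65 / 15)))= 325921 / 16198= 20.12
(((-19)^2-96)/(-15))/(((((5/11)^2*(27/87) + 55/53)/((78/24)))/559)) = -29128.94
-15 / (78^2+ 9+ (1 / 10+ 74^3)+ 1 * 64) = -150 / 4113811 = -0.00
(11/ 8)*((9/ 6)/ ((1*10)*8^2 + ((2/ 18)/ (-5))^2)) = 66825/ 20736016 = 0.00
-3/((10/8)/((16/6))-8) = 96/241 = 0.40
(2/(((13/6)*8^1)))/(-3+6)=1/26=0.04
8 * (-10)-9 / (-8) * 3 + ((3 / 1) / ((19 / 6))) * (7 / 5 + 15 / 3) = -53627 / 760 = -70.56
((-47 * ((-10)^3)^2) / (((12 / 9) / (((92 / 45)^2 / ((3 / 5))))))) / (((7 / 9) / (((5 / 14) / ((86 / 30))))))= -248630000000 / 6321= -39333966.14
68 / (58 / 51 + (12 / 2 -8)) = -867 / 11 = -78.82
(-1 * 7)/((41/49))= -343/41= -8.37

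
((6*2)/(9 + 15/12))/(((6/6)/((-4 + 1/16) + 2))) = -93/41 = -2.27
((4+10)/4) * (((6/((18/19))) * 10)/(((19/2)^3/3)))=280/361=0.78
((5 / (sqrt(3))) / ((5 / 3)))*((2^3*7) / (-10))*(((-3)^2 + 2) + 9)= -112*sqrt(3)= -193.99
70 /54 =35 /27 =1.30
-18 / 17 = -1.06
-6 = -6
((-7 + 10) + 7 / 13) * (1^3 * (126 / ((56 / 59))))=12213 / 26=469.73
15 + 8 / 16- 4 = 11.50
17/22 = 0.77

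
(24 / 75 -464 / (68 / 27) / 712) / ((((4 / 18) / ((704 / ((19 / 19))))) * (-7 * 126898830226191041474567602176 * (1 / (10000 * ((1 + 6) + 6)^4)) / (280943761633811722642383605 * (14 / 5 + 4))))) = -2044644421452376325776303139456930075 / 17156677784487200268805472256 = -119174845.34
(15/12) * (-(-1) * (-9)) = -45/4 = -11.25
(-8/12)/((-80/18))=3/20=0.15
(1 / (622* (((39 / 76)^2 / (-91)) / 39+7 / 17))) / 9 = 0.00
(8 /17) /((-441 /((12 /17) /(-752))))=2 /1996701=0.00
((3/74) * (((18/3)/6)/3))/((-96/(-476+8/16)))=317/4736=0.07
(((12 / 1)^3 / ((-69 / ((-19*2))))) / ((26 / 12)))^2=17247043584 / 89401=192917.79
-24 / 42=-4 / 7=-0.57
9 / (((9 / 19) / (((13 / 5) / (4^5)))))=247 / 5120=0.05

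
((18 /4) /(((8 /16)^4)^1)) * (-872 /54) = -3488 /3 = -1162.67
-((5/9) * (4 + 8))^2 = -400/9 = -44.44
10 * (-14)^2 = 1960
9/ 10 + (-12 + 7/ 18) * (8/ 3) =-8117/ 270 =-30.06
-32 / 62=-16 / 31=-0.52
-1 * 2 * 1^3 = -2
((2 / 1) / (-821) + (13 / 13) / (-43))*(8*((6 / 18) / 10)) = -3628 / 529545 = -0.01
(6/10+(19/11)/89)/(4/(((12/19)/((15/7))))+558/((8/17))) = 84896/164378995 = 0.00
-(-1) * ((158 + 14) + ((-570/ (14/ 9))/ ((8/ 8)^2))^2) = 6587653/ 49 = 134441.90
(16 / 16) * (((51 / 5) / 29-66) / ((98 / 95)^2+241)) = -17181795 / 63354241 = -0.27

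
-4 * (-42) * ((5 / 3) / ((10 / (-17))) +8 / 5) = -1036 / 5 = -207.20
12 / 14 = 6 / 7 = 0.86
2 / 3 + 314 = 944 / 3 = 314.67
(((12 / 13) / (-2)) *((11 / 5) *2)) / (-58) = 66 / 1885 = 0.04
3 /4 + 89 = 359 /4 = 89.75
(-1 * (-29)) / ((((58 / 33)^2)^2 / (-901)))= -1068514821 / 390224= -2738.21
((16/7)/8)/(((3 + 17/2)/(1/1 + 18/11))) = 116/1771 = 0.07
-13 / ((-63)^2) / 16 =-13 / 63504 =-0.00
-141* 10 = -1410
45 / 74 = 0.61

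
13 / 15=0.87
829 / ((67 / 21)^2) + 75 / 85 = 82.32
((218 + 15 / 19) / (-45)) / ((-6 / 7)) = 29099 / 5130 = 5.67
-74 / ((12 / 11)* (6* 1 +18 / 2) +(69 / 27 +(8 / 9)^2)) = -65934 / 17561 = -3.75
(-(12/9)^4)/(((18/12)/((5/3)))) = -2560/729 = -3.51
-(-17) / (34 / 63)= 63 / 2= 31.50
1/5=0.20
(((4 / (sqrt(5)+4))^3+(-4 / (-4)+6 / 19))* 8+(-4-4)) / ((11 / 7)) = 8891120 / 278179-189952* sqrt(5) / 14641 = 2.95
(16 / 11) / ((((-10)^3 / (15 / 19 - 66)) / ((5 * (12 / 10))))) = 14868 / 26125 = 0.57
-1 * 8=-8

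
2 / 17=0.12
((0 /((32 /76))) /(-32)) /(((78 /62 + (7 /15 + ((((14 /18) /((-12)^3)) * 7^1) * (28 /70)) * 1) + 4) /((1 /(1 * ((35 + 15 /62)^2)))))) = 0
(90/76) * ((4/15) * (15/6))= 15/19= 0.79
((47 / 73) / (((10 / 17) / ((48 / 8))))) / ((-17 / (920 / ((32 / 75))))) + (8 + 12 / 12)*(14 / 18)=-241181 / 292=-825.96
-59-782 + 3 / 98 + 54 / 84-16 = -41960 / 49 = -856.33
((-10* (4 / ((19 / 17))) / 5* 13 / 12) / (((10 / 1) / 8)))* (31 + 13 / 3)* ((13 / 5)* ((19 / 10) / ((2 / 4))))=-2436304 / 1125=-2165.60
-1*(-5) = 5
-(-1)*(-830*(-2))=1660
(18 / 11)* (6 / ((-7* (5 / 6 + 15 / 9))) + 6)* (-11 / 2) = -1782 / 35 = -50.91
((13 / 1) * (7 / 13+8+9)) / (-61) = -228 / 61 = -3.74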